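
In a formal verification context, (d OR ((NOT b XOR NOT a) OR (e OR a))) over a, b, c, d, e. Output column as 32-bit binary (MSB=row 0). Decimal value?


Formula: (d OR ((NOT b XOR NOT a) OR (e OR a))) over a, b, c, d, e (32 rows)
Evaluate each row (bits = a,b,c,d,e, MSB first):
  row 0 [00000]: (0 OR ((NOT 0 XOR NOT 0) OR (0 OR 0))) -> 0
  row 1 [00001]: (0 OR ((NOT 0 XOR NOT 0) OR (1 OR 0))) -> 1
  row 2 [00010]: (1 OR ((NOT 0 XOR NOT 0) OR (0 OR 0))) -> 1
  row 3 [00011]: (1 OR ((NOT 0 XOR NOT 0) OR (1 OR 0))) -> 1
  row 4 [00100]: (0 OR ((NOT 0 XOR NOT 0) OR (0 OR 0))) -> 0
  row 5 [00101]: (0 OR ((NOT 0 XOR NOT 0) OR (1 OR 0))) -> 1
  row 6 [00110]: (1 OR ((NOT 0 XOR NOT 0) OR (0 OR 0))) -> 1
  row 7 [00111]: (1 OR ((NOT 0 XOR NOT 0) OR (1 OR 0))) -> 1
  row 8 [01000]: (0 OR ((NOT 1 XOR NOT 0) OR (0 OR 0))) -> 1
  row 9 [01001]: (0 OR ((NOT 1 XOR NOT 0) OR (1 OR 0))) -> 1
  row 10 [01010]: (1 OR ((NOT 1 XOR NOT 0) OR (0 OR 0))) -> 1
  row 11 [01011]: (1 OR ((NOT 1 XOR NOT 0) OR (1 OR 0))) -> 1
  row 12 [01100]: (0 OR ((NOT 1 XOR NOT 0) OR (0 OR 0))) -> 1
  row 13 [01101]: (0 OR ((NOT 1 XOR NOT 0) OR (1 OR 0))) -> 1
  row 14 [01110]: (1 OR ((NOT 1 XOR NOT 0) OR (0 OR 0))) -> 1
  row 15 [01111]: (1 OR ((NOT 1 XOR NOT 0) OR (1 OR 0))) -> 1
  row 16 [10000]: (0 OR ((NOT 0 XOR NOT 1) OR (0 OR 1))) -> 1
  row 17 [10001]: (0 OR ((NOT 0 XOR NOT 1) OR (1 OR 1))) -> 1
  row 18 [10010]: (1 OR ((NOT 0 XOR NOT 1) OR (0 OR 1))) -> 1
  row 19 [10011]: (1 OR ((NOT 0 XOR NOT 1) OR (1 OR 1))) -> 1
  row 20 [10100]: (0 OR ((NOT 0 XOR NOT 1) OR (0 OR 1))) -> 1
  row 21 [10101]: (0 OR ((NOT 0 XOR NOT 1) OR (1 OR 1))) -> 1
  row 22 [10110]: (1 OR ((NOT 0 XOR NOT 1) OR (0 OR 1))) -> 1
  row 23 [10111]: (1 OR ((NOT 0 XOR NOT 1) OR (1 OR 1))) -> 1
  row 24 [11000]: (0 OR ((NOT 1 XOR NOT 1) OR (0 OR 1))) -> 1
  row 25 [11001]: (0 OR ((NOT 1 XOR NOT 1) OR (1 OR 1))) -> 1
  row 26 [11010]: (1 OR ((NOT 1 XOR NOT 1) OR (0 OR 1))) -> 1
  row 27 [11011]: (1 OR ((NOT 1 XOR NOT 1) OR (1 OR 1))) -> 1
  row 28 [11100]: (0 OR ((NOT 1 XOR NOT 1) OR (0 OR 1))) -> 1
  row 29 [11101]: (0 OR ((NOT 1 XOR NOT 1) OR (1 OR 1))) -> 1
  row 30 [11110]: (1 OR ((NOT 1 XOR NOT 1) OR (0 OR 1))) -> 1
  row 31 [11111]: (1 OR ((NOT 1 XOR NOT 1) OR (1 OR 1))) -> 1
Full result column, 4 rows per line (a,b,c fixed per line; d,e runs 00..11 left to right):
  rows 0-3 [a,b,c=000]: 0111  = hex 7
  rows 4-7 [a,b,c=001]: 0111  = hex 7
  rows 8-11 [a,b,c=010]: 1111  = hex F
  rows 12-15 [a,b,c=011]: 1111  = hex F
  rows 16-19 [a,b,c=100]: 1111  = hex F
  rows 20-23 [a,b,c=101]: 1111  = hex F
  rows 24-27 [a,b,c=110]: 1111  = hex F
  rows 28-31 [a,b,c=111]: 1111  = hex F
Output column (row 0 .. row 31) = 01110111111111111111111111111111
Output column grouped in 4s = 0111 0111 1111 1111 1111 1111 1111 1111 = 0x77FFFFFF
Convert to decimal digit by digit (value = value*16 + digit):
  7 -> 7
  7*16 + 7 = 119
  119*16 + 15 (F) = 1919
  1919*16 + 15 (F) = 30719
  30719*16 + 15 (F) = 491519
  491519*16 + 15 (F) = 7864319
  7864319*16 + 15 (F) = 125829119
  125829119*16 + 15 (F) = 2013265919
Decimal = 2013265919

2013265919


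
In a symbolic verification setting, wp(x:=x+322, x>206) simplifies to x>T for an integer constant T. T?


Formula: wp(x:=E, P) = P[E/x] (substitute E for x in postcondition)
Step 1: Postcondition: x>206
Step 2: Substitute x+322 for x: x+322>206
Step 3: Solve for x: x > 206-322 = -116

-116


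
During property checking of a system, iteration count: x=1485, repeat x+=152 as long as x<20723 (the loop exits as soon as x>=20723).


Step 1: x goes from 1485 toward 20723 by 152; the body runs while x<20723, so iterations = ceil((bound-start)/step)
Step 2: Distance=19238
Step 3: ceil(19238/152)=127

127


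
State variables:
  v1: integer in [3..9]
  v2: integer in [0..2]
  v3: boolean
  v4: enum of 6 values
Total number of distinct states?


State space = product of domain sizes of all variables.
Domain sizes:
  v1 (integer in [3..9]): 7
  v2 (integer in [0..2]): 3
  v3 (boolean): 2
  v4 (enum of 6 values): 6
Product = 7 * 3 * 2 * 6 = 252

252


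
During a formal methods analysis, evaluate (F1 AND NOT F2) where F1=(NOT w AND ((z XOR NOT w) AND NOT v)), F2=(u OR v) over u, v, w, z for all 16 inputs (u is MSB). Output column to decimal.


F1 = (NOT w AND ((z XOR NOT w) AND NOT v))
F2 = (u OR v)
Counterexample to F1=>F2 is where F1=1 and F2=0.
Evaluate each row (bits = u,v,w,z, MSB first):
  row 0 [0000]: F1=1 F2=0 -> F1&~F2 -> 1
  row 1 [0001]: F1=0 F2=0 -> F1&~F2 -> 0
  row 2 [0010]: F1=0 F2=0 -> F1&~F2 -> 0
  row 3 [0011]: F1=0 F2=0 -> F1&~F2 -> 0
  row 4 [0100]: F1=0 F2=1 -> F1&~F2 -> 0
  row 5 [0101]: F1=0 F2=1 -> F1&~F2 -> 0
  row 6 [0110]: F1=0 F2=1 -> F1&~F2 -> 0
  row 7 [0111]: F1=0 F2=1 -> F1&~F2 -> 0
  row 8 [1000]: F1=1 F2=1 -> F1&~F2 -> 0
  row 9 [1001]: F1=0 F2=1 -> F1&~F2 -> 0
  row 10 [1010]: F1=0 F2=1 -> F1&~F2 -> 0
  row 11 [1011]: F1=0 F2=1 -> F1&~F2 -> 0
  row 12 [1100]: F1=0 F2=1 -> F1&~F2 -> 0
  row 13 [1101]: F1=0 F2=1 -> F1&~F2 -> 0
  row 14 [1110]: F1=0 F2=1 -> F1&~F2 -> 0
  row 15 [1111]: F1=0 F2=1 -> F1&~F2 -> 0
Full result column, 4 rows per line (u,v fixed per line; w,z runs 00..11 left to right):
  rows 0-3 [u,v=00]: 1000  = hex 8
  rows 4-7 [u,v=01]: 0000  = hex 0
  rows 8-11 [u,v=10]: 0000  = hex 0
  rows 12-15 [u,v=11]: 0000  = hex 0
Counterexample vector (row 0 .. row 15) = 1000000000000000
Output column grouped in 4s = 1000 0000 0000 0000 = 0x8000
Convert to decimal digit by digit (value = value*16 + digit):
  8 -> 8
  8*16 + 0 = 128
  128*16 + 0 = 2048
  2048*16 + 0 = 32768
Decimal = 32768

32768


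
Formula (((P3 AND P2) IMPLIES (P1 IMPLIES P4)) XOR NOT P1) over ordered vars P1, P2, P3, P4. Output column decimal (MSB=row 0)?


Formula: (((P3 AND P2) IMPLIES (P1 IMPLIES P4)) XOR NOT P1) over P1, P2, P3, P4 (16 rows)
Evaluate each row (bits = P1,P2,P3,P4, MSB first):
  row 0 [0000]: (((0 AND 0) IMPLIES (0 IMPLIES 0)) XOR NOT 0) -> 0
  row 1 [0001]: (((0 AND 0) IMPLIES (0 IMPLIES 1)) XOR NOT 0) -> 0
  row 2 [0010]: (((1 AND 0) IMPLIES (0 IMPLIES 0)) XOR NOT 0) -> 0
  row 3 [0011]: (((1 AND 0) IMPLIES (0 IMPLIES 1)) XOR NOT 0) -> 0
  row 4 [0100]: (((0 AND 1) IMPLIES (0 IMPLIES 0)) XOR NOT 0) -> 0
  row 5 [0101]: (((0 AND 1) IMPLIES (0 IMPLIES 1)) XOR NOT 0) -> 0
  row 6 [0110]: (((1 AND 1) IMPLIES (0 IMPLIES 0)) XOR NOT 0) -> 0
  row 7 [0111]: (((1 AND 1) IMPLIES (0 IMPLIES 1)) XOR NOT 0) -> 0
  row 8 [1000]: (((0 AND 0) IMPLIES (1 IMPLIES 0)) XOR NOT 1) -> 1
  row 9 [1001]: (((0 AND 0) IMPLIES (1 IMPLIES 1)) XOR NOT 1) -> 1
  row 10 [1010]: (((1 AND 0) IMPLIES (1 IMPLIES 0)) XOR NOT 1) -> 1
  row 11 [1011]: (((1 AND 0) IMPLIES (1 IMPLIES 1)) XOR NOT 1) -> 1
  row 12 [1100]: (((0 AND 1) IMPLIES (1 IMPLIES 0)) XOR NOT 1) -> 1
  row 13 [1101]: (((0 AND 1) IMPLIES (1 IMPLIES 1)) XOR NOT 1) -> 1
  row 14 [1110]: (((1 AND 1) IMPLIES (1 IMPLIES 0)) XOR NOT 1) -> 0
  row 15 [1111]: (((1 AND 1) IMPLIES (1 IMPLIES 1)) XOR NOT 1) -> 1
Full result column, 4 rows per line (P1,P2 fixed per line; P3,P4 runs 00..11 left to right):
  rows 0-3 [P1,P2=00]: 0000  = hex 0
  rows 4-7 [P1,P2=01]: 0000  = hex 0
  rows 8-11 [P1,P2=10]: 1111  = hex F
  rows 12-15 [P1,P2=11]: 1101  = hex D
Output column (row 0 .. row 15) = 0000000011111101
Output column grouped in 4s = 0000 0000 1111 1101 = 0x00FD
Convert to decimal digit by digit (value = value*16 + digit):
  0 -> 0
  0*16 + 0 = 0
  0*16 + 15 (F) = 15
  15*16 + 13 (D) = 253
Decimal = 253

253


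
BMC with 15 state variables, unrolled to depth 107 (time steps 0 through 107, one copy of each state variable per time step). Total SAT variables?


BMC unrolls to depth k, creating one copy of each state var for steps 0..k.
Step count = 107 + 1 = 108 (steps 0 through 107)
Vars per step = 15
Total = 15 * 108 = 1620

1620


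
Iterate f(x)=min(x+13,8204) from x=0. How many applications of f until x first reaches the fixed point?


Step 1: x=0, cap=8204, increment=13
Step 2: x grows by 13 each step until capped at 8204; fixed point is x=8204
Step 3: iterations = ceil(8204/13) = 632

632


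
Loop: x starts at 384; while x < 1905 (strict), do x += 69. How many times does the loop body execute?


Step 1: x goes from 384 toward 1905 by 69; the body runs while x<1905, so iterations = ceil((bound-start)/step)
Step 2: Distance=1521
Step 3: ceil(1521/69)=23

23


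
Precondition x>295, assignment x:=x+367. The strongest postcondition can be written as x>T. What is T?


Formula: sp(P, x:=E) = exists old_x. (x = E[old_x/x]) AND P[old_x/x] (old_x is the value of x before the assignment; eliminate old_x by solving x = E[old_x/x] for old_x)
Step 1: Precondition P: x>295, i.e. old_x > 295
Step 2: Assignment gives x = old_x + 367, so old_x = x - 367
Step 3: Substitute into P: x - 367 > 295
Step 4: Simplify: x > 295+367 = 662

662


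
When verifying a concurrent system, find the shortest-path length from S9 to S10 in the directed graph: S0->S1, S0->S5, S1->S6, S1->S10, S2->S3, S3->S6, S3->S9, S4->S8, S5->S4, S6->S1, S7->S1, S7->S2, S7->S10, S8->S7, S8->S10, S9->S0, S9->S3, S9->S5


BFS layer-by-layer from S9:
  dist 0: {S9}
  dist 1: {S0, S3, S5}
  dist 2: {S1, S4, S6}
  dist 3: {S8, S10}
  -> S10 reached at distance 3
Shortest path length = 3

3


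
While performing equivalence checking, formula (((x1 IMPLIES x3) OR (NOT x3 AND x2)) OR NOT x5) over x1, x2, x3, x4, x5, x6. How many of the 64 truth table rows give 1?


Formula: (((x1 IMPLIES x3) OR (NOT x3 AND x2)) OR NOT x5) over 6 vars (64 rows)
Evaluate each row (x1, x2, x3, x4, x5, x6 as bits, MSB first):
  row 0 [000000]: (((0 IMPLIES 0) OR (NOT 0 AND 0)) OR NOT 0) -> 1
  row 1 [000001]: (((0 IMPLIES 0) OR (NOT 0 AND 0)) OR NOT 0) -> 1
  row 2 [000010]: (((0 IMPLIES 0) OR (NOT 0 AND 0)) OR NOT 1) -> 1
  row 3 [000011]: (((0 IMPLIES 0) OR (NOT 0 AND 0)) OR NOT 1) -> 1
  row 4 [000100]: (((0 IMPLIES 0) OR (NOT 0 AND 0)) OR NOT 0) -> 1
  (every remaining row is evaluated the same way; all 64 results are listed next)
Full result column, 8 rows per line (x1,x2,x3 fixed per line; x4,x5,x6 runs 000..111 left to right):
  rows 0-7 [x1,x2,x3=000]: 11111111  (ones: 8)
  rows 8-15 [x1,x2,x3=001]: 11111111  (ones: 8)
  rows 16-23 [x1,x2,x3=010]: 11111111  (ones: 8)
  rows 24-31 [x1,x2,x3=011]: 11111111  (ones: 8)
  rows 32-39 [x1,x2,x3=100]: 11001100  (ones: 4)
  rows 40-47 [x1,x2,x3=101]: 11111111  (ones: 8)
  rows 48-55 [x1,x2,x3=110]: 11111111  (ones: 8)
  rows 56-63 [x1,x2,x3=111]: 11111111  (ones: 8)
Count of 1-rows = 8+8+8+8+4+8+8+8 = 60

60


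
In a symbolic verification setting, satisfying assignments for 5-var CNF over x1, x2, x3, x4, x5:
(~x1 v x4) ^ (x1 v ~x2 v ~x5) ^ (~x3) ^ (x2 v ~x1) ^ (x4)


CNF with 5 clauses over 5 vars (32 assignments).
An assignment satisfies CNF iff every clause has >=1 true literal.
Check each row (bits = x1,x2,x3,x4,x5; clause T/F shown):
  row 0 [00000]: clauses=TTTTF -> 0
  row 1 [00001]: clauses=TTTTF -> 0
  row 2 [00010]: clauses=TTTTT -> 1
  row 3 [00011]: clauses=TTTTT -> 1
  row 4 [00100]: clauses=TTFTF -> 0
  row 5 [00101]: clauses=TTFTF -> 0
  row 6 [00110]: clauses=TTFTT -> 0
  row 7 [00111]: clauses=TTFTT -> 0
  row 8 [01000]: clauses=TTTTF -> 0
  row 9 [01001]: clauses=TFTTF -> 0
  row 10 [01010]: clauses=TTTTT -> 1
  row 11 [01011]: clauses=TFTTT -> 0
  row 12 [01100]: clauses=TTFTF -> 0
  row 13 [01101]: clauses=TFFTF -> 0
  row 14 [01110]: clauses=TTFTT -> 0
  row 15 [01111]: clauses=TFFTT -> 0
  row 16 [10000]: clauses=FTTFF -> 0
  row 17 [10001]: clauses=FTTFF -> 0
  row 18 [10010]: clauses=TTTFT -> 0
  row 19 [10011]: clauses=TTTFT -> 0
  row 20 [10100]: clauses=FTFFF -> 0
  row 21 [10101]: clauses=FTFFF -> 0
  row 22 [10110]: clauses=TTFFT -> 0
  row 23 [10111]: clauses=TTFFT -> 0
  row 24 [11000]: clauses=FTTTF -> 0
  row 25 [11001]: clauses=FTTTF -> 0
  row 26 [11010]: clauses=TTTTT -> 1
  row 27 [11011]: clauses=TTTTT -> 1
  row 28 [11100]: clauses=FTFTF -> 0
  row 29 [11101]: clauses=FTFTF -> 0
  row 30 [11110]: clauses=TTFTT -> 0
  row 31 [11111]: clauses=TTFTT -> 0
Full result column, 8 rows per line (x1,x2 fixed per line; x3,x4,x5 runs 000..111 left to right):
  rows 0-7 [x1,x2=00]: 00110000  (ones: 2)
  rows 8-15 [x1,x2=01]: 00100000  (ones: 1)
  rows 16-23 [x1,x2=10]: 00000000  (ones: 0)
  rows 24-31 [x1,x2=11]: 00110000  (ones: 2)
Satisfying assignments = 2+1+0+2 = 5

5


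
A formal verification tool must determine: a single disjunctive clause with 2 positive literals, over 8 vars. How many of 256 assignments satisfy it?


Step 1: Total=2^8=256
Step 2: Unsat when all 2 false: 2^6=64
Step 3: Sat=256-64=192

192


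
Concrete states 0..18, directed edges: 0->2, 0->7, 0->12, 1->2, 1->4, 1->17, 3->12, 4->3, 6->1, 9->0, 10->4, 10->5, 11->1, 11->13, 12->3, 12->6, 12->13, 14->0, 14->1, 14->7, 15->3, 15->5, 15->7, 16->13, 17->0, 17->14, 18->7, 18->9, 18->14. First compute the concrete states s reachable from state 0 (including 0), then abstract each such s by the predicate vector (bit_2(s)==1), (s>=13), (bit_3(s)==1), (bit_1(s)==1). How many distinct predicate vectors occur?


BFS from 0:
Concrete reachable: {0, 1, 2, 3, 4, 6, 7, 12, 13, 14, 17}
Abstract via predicates (bit_2(s)==1), (s>=13), (bit_3(s)==1), (bit_1(s)==1):
  (0,0,0,0) <- {0, 1}
  (0,0,0,1) <- {2, 3}
  (0,1,0,0) <- {17}
  (1,0,0,0) <- {4}
  (1,0,0,1) <- {6, 7}
  (1,0,1,0) <- {12}
  (1,1,1,0) <- {13}
  (1,1,1,1) <- {14}
Distinct abstract states = 8

8


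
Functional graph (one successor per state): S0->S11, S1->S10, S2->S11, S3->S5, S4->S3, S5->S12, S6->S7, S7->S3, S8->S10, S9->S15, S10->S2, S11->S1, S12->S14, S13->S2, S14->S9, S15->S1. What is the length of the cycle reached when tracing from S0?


Trace from S0 until a state repeats:
  S0 -> S11 -> S1 -> S10 -> S2 -> S11
S11 first seen at step 1, revisited at step 5.
Cycle length = 5 - 1 = 4

4


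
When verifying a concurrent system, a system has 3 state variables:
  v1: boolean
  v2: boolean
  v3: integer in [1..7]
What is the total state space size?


State space = product of domain sizes of all variables.
Domain sizes:
  v1 (boolean): 2
  v2 (boolean): 2
  v3 (integer in [1..7]): 7
Product = 2 * 2 * 7 = 28

28


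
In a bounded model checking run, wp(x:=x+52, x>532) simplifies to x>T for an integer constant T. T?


Formula: wp(x:=E, P) = P[E/x] (substitute E for x in postcondition)
Step 1: Postcondition: x>532
Step 2: Substitute x+52 for x: x+52>532
Step 3: Solve for x: x > 532-52 = 480

480


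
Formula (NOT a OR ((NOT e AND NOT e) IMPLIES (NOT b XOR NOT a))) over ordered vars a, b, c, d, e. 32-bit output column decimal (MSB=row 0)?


Formula: (NOT a OR ((NOT e AND NOT e) IMPLIES (NOT b XOR NOT a))) over a, b, c, d, e (32 rows)
Evaluate each row (bits = a,b,c,d,e, MSB first):
  row 0 [00000]: (NOT 0 OR ((NOT 0 AND NOT 0) IMPLIES (NOT 0 XOR NOT 0))) -> 1
  row 1 [00001]: (NOT 0 OR ((NOT 1 AND NOT 1) IMPLIES (NOT 0 XOR NOT 0))) -> 1
  row 2 [00010]: (NOT 0 OR ((NOT 0 AND NOT 0) IMPLIES (NOT 0 XOR NOT 0))) -> 1
  row 3 [00011]: (NOT 0 OR ((NOT 1 AND NOT 1) IMPLIES (NOT 0 XOR NOT 0))) -> 1
  row 4 [00100]: (NOT 0 OR ((NOT 0 AND NOT 0) IMPLIES (NOT 0 XOR NOT 0))) -> 1
  row 5 [00101]: (NOT 0 OR ((NOT 1 AND NOT 1) IMPLIES (NOT 0 XOR NOT 0))) -> 1
  row 6 [00110]: (NOT 0 OR ((NOT 0 AND NOT 0) IMPLIES (NOT 0 XOR NOT 0))) -> 1
  row 7 [00111]: (NOT 0 OR ((NOT 1 AND NOT 1) IMPLIES (NOT 0 XOR NOT 0))) -> 1
  row 8 [01000]: (NOT 0 OR ((NOT 0 AND NOT 0) IMPLIES (NOT 1 XOR NOT 0))) -> 1
  row 9 [01001]: (NOT 0 OR ((NOT 1 AND NOT 1) IMPLIES (NOT 1 XOR NOT 0))) -> 1
  row 10 [01010]: (NOT 0 OR ((NOT 0 AND NOT 0) IMPLIES (NOT 1 XOR NOT 0))) -> 1
  row 11 [01011]: (NOT 0 OR ((NOT 1 AND NOT 1) IMPLIES (NOT 1 XOR NOT 0))) -> 1
  row 12 [01100]: (NOT 0 OR ((NOT 0 AND NOT 0) IMPLIES (NOT 1 XOR NOT 0))) -> 1
  row 13 [01101]: (NOT 0 OR ((NOT 1 AND NOT 1) IMPLIES (NOT 1 XOR NOT 0))) -> 1
  row 14 [01110]: (NOT 0 OR ((NOT 0 AND NOT 0) IMPLIES (NOT 1 XOR NOT 0))) -> 1
  row 15 [01111]: (NOT 0 OR ((NOT 1 AND NOT 1) IMPLIES (NOT 1 XOR NOT 0))) -> 1
  row 16 [10000]: (NOT 1 OR ((NOT 0 AND NOT 0) IMPLIES (NOT 0 XOR NOT 1))) -> 1
  row 17 [10001]: (NOT 1 OR ((NOT 1 AND NOT 1) IMPLIES (NOT 0 XOR NOT 1))) -> 1
  row 18 [10010]: (NOT 1 OR ((NOT 0 AND NOT 0) IMPLIES (NOT 0 XOR NOT 1))) -> 1
  row 19 [10011]: (NOT 1 OR ((NOT 1 AND NOT 1) IMPLIES (NOT 0 XOR NOT 1))) -> 1
  row 20 [10100]: (NOT 1 OR ((NOT 0 AND NOT 0) IMPLIES (NOT 0 XOR NOT 1))) -> 1
  row 21 [10101]: (NOT 1 OR ((NOT 1 AND NOT 1) IMPLIES (NOT 0 XOR NOT 1))) -> 1
  row 22 [10110]: (NOT 1 OR ((NOT 0 AND NOT 0) IMPLIES (NOT 0 XOR NOT 1))) -> 1
  row 23 [10111]: (NOT 1 OR ((NOT 1 AND NOT 1) IMPLIES (NOT 0 XOR NOT 1))) -> 1
  row 24 [11000]: (NOT 1 OR ((NOT 0 AND NOT 0) IMPLIES (NOT 1 XOR NOT 1))) -> 0
  row 25 [11001]: (NOT 1 OR ((NOT 1 AND NOT 1) IMPLIES (NOT 1 XOR NOT 1))) -> 1
  row 26 [11010]: (NOT 1 OR ((NOT 0 AND NOT 0) IMPLIES (NOT 1 XOR NOT 1))) -> 0
  row 27 [11011]: (NOT 1 OR ((NOT 1 AND NOT 1) IMPLIES (NOT 1 XOR NOT 1))) -> 1
  row 28 [11100]: (NOT 1 OR ((NOT 0 AND NOT 0) IMPLIES (NOT 1 XOR NOT 1))) -> 0
  row 29 [11101]: (NOT 1 OR ((NOT 1 AND NOT 1) IMPLIES (NOT 1 XOR NOT 1))) -> 1
  row 30 [11110]: (NOT 1 OR ((NOT 0 AND NOT 0) IMPLIES (NOT 1 XOR NOT 1))) -> 0
  row 31 [11111]: (NOT 1 OR ((NOT 1 AND NOT 1) IMPLIES (NOT 1 XOR NOT 1))) -> 1
Full result column, 4 rows per line (a,b,c fixed per line; d,e runs 00..11 left to right):
  rows 0-3 [a,b,c=000]: 1111  = hex F
  rows 4-7 [a,b,c=001]: 1111  = hex F
  rows 8-11 [a,b,c=010]: 1111  = hex F
  rows 12-15 [a,b,c=011]: 1111  = hex F
  rows 16-19 [a,b,c=100]: 1111  = hex F
  rows 20-23 [a,b,c=101]: 1111  = hex F
  rows 24-27 [a,b,c=110]: 0101  = hex 5
  rows 28-31 [a,b,c=111]: 0101  = hex 5
Output column (row 0 .. row 31) = 11111111111111111111111101010101
Output column grouped in 4s = 1111 1111 1111 1111 1111 1111 0101 0101 = 0xFFFFFF55
Convert to decimal digit by digit (value = value*16 + digit):
  F -> 15
  15*16 + 15 (F) = 255
  255*16 + 15 (F) = 4095
  4095*16 + 15 (F) = 65535
  65535*16 + 15 (F) = 1048575
  1048575*16 + 15 (F) = 16777215
  16777215*16 + 5 = 268435445
  268435445*16 + 5 = 4294967125
Decimal = 4294967125

4294967125


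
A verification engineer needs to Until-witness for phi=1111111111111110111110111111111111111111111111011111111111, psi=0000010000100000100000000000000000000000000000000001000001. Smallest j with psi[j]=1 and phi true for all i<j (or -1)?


(phi U psi) at 0: need smallest j with psi[j]=1 and phi[i]=1 for all i in [0,j).
Scan from step 0:
  step 0: phi=1, psi=0 -> continue
  step 1: phi=1, psi=0 -> continue
  step 2: phi=1, psi=0 -> continue
  step 3: phi=1, psi=0 -> continue
  step 5: psi=1 and phi held for [0,5) -> witness found
Witness step = 5

5


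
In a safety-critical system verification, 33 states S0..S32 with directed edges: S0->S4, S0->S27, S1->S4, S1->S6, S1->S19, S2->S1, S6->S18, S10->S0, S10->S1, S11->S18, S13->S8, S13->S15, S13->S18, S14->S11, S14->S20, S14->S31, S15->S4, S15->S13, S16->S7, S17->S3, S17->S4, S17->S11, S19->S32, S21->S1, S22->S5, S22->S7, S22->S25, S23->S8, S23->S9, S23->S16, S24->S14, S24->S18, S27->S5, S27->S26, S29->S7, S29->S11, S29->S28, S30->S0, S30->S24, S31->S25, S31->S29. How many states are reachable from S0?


BFS from S0:
  layer 0: {S0}
  layer 1: {S4, S27}
  layer 2: {S5, S26}
Reachable set: {S0, S4, S5, S26, S27}
Count = 5

5


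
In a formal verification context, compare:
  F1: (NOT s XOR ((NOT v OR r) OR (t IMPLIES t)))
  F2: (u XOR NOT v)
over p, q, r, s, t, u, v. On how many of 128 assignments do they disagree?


F1 = (NOT s XOR ((NOT v OR r) OR (t IMPLIES t)))
F2 = (u XOR NOT v)
Evaluate both on each of 128 rows (bits = p,q,r,s,t,u,v):
  row 0 [0000000]: F1=0 F2=1 (differ) -> 1
  row 1 [0000001]: F1=0 F2=0 -> 0
  row 2 [0000010]: F1=0 F2=0 -> 0
  row 3 [0000011]: F1=0 F2=1 (differ) -> 1
  row 4 [0000100]: F1=0 F2=1 (differ) -> 1
  (every remaining row is evaluated the same way; all 128 results are listed next)
Full result column, 8 rows per line (p,q,r,s fixed per line; t,u,v runs 000..111 left to right):
  rows 0-7 [p,q,r,s=0000]: 10011001  (ones: 4)
  rows 8-15 [p,q,r,s=0001]: 01100110  (ones: 4)
  rows 16-23 [p,q,r,s=0010]: 10011001  (ones: 4)
  rows 24-31 [p,q,r,s=0011]: 01100110  (ones: 4)
  rows 32-39 [p,q,r,s=0100]: 10011001  (ones: 4)
  rows 40-47 [p,q,r,s=0101]: 01100110  (ones: 4)
  rows 48-55 [p,q,r,s=0110]: 10011001  (ones: 4)
  rows 56-63 [p,q,r,s=0111]: 01100110  (ones: 4)
  rows 64-71 [p,q,r,s=1000]: 10011001  (ones: 4)
  rows 72-79 [p,q,r,s=1001]: 01100110  (ones: 4)
  rows 80-87 [p,q,r,s=1010]: 10011001  (ones: 4)
  rows 88-95 [p,q,r,s=1011]: 01100110  (ones: 4)
  rows 96-103 [p,q,r,s=1100]: 10011001  (ones: 4)
  rows 104-111 [p,q,r,s=1101]: 01100110  (ones: 4)
  rows 112-119 [p,q,r,s=1110]: 10011001  (ones: 4)
  rows 120-127 [p,q,r,s=1111]: 01100110  (ones: 4)
Disagreements = 4+4+4+4+4+4+4+4+4+4+4+4+4+4+4+4 = 64

64


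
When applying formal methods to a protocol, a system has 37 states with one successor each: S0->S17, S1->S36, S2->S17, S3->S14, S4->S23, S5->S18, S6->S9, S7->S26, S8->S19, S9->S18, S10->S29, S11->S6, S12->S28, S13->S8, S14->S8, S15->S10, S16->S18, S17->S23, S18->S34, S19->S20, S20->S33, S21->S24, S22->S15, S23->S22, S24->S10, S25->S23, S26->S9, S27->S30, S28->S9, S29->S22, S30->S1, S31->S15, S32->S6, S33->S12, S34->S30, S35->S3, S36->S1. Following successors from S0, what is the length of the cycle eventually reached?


Trace from S0 until a state repeats:
  S0 -> S17 -> S23 -> S22 -> S15 -> S10 -> S29 -> S22
S22 first seen at step 3, revisited at step 7.
Cycle length = 7 - 3 = 4

4


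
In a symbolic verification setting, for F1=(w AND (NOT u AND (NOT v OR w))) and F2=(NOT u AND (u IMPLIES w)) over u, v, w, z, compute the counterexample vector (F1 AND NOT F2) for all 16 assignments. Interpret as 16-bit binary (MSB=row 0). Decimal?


F1 = (w AND (NOT u AND (NOT v OR w)))
F2 = (NOT u AND (u IMPLIES w))
Counterexample to F1=>F2 is where F1=1 and F2=0.
Evaluate each row (bits = u,v,w,z, MSB first):
  row 0 [0000]: F1=0 F2=1 -> F1&~F2 -> 0
  row 1 [0001]: F1=0 F2=1 -> F1&~F2 -> 0
  row 2 [0010]: F1=1 F2=1 -> F1&~F2 -> 0
  row 3 [0011]: F1=1 F2=1 -> F1&~F2 -> 0
  row 4 [0100]: F1=0 F2=1 -> F1&~F2 -> 0
  row 5 [0101]: F1=0 F2=1 -> F1&~F2 -> 0
  row 6 [0110]: F1=1 F2=1 -> F1&~F2 -> 0
  row 7 [0111]: F1=1 F2=1 -> F1&~F2 -> 0
  row 8 [1000]: F1=0 F2=0 -> F1&~F2 -> 0
  row 9 [1001]: F1=0 F2=0 -> F1&~F2 -> 0
  row 10 [1010]: F1=0 F2=0 -> F1&~F2 -> 0
  row 11 [1011]: F1=0 F2=0 -> F1&~F2 -> 0
  row 12 [1100]: F1=0 F2=0 -> F1&~F2 -> 0
  row 13 [1101]: F1=0 F2=0 -> F1&~F2 -> 0
  row 14 [1110]: F1=0 F2=0 -> F1&~F2 -> 0
  row 15 [1111]: F1=0 F2=0 -> F1&~F2 -> 0
Full result column, 4 rows per line (u,v fixed per line; w,z runs 00..11 left to right):
  rows 0-3 [u,v=00]: 0000  = hex 0
  rows 4-7 [u,v=01]: 0000  = hex 0
  rows 8-11 [u,v=10]: 0000  = hex 0
  rows 12-15 [u,v=11]: 0000  = hex 0
Counterexample vector (row 0 .. row 15) = 0000000000000000
Output column grouped in 4s = 0000 0000 0000 0000 = 0x0000
Convert to decimal digit by digit (value = value*16 + digit):
  0 -> 0
  0*16 + 0 = 0
  0*16 + 0 = 0
  0*16 + 0 = 0
Decimal = 0

0


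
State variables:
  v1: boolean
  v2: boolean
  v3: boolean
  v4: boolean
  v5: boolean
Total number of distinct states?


State space = product of domain sizes of all variables.
Domain sizes:
  v1 (boolean): 2
  v2 (boolean): 2
  v3 (boolean): 2
  v4 (boolean): 2
  v5 (boolean): 2
Product = 2 * 2 * 2 * 2 * 2 = 32

32


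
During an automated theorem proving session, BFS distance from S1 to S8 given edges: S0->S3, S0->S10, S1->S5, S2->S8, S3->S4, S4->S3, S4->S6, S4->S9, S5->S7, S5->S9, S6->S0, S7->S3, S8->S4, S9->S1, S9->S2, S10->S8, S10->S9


BFS layer-by-layer from S1:
  dist 0: {S1}
  dist 1: {S5}
  dist 2: {S7, S9}
  dist 3: {S2, S3}
  dist 4: {S4, S8}
  -> S8 reached at distance 4
Shortest path length = 4

4


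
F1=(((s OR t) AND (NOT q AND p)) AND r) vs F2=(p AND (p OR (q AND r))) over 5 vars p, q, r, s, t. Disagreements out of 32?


F1 = (((s OR t) AND (NOT q AND p)) AND r)
F2 = (p AND (p OR (q AND r)))
Evaluate both on each of 32 rows (bits = p,q,r,s,t):
  row 0 [00000]: F1=0 F2=0 -> 0
  row 1 [00001]: F1=0 F2=0 -> 0
  row 2 [00010]: F1=0 F2=0 -> 0
  row 3 [00011]: F1=0 F2=0 -> 0
  row 4 [00100]: F1=0 F2=0 -> 0
  row 5 [00101]: F1=0 F2=0 -> 0
  row 6 [00110]: F1=0 F2=0 -> 0
  row 7 [00111]: F1=0 F2=0 -> 0
  row 8 [01000]: F1=0 F2=0 -> 0
  row 9 [01001]: F1=0 F2=0 -> 0
  row 10 [01010]: F1=0 F2=0 -> 0
  row 11 [01011]: F1=0 F2=0 -> 0
  row 12 [01100]: F1=0 F2=0 -> 0
  row 13 [01101]: F1=0 F2=0 -> 0
  row 14 [01110]: F1=0 F2=0 -> 0
  row 15 [01111]: F1=0 F2=0 -> 0
  row 16 [10000]: F1=0 F2=1 (differ) -> 1
  row 17 [10001]: F1=0 F2=1 (differ) -> 1
  row 18 [10010]: F1=0 F2=1 (differ) -> 1
  row 19 [10011]: F1=0 F2=1 (differ) -> 1
  row 20 [10100]: F1=0 F2=1 (differ) -> 1
  row 21 [10101]: F1=1 F2=1 -> 0
  row 22 [10110]: F1=1 F2=1 -> 0
  row 23 [10111]: F1=1 F2=1 -> 0
  row 24 [11000]: F1=0 F2=1 (differ) -> 1
  row 25 [11001]: F1=0 F2=1 (differ) -> 1
  row 26 [11010]: F1=0 F2=1 (differ) -> 1
  row 27 [11011]: F1=0 F2=1 (differ) -> 1
  row 28 [11100]: F1=0 F2=1 (differ) -> 1
  row 29 [11101]: F1=0 F2=1 (differ) -> 1
  row 30 [11110]: F1=0 F2=1 (differ) -> 1
  row 31 [11111]: F1=0 F2=1 (differ) -> 1
Full result column, 8 rows per line (p,q fixed per line; r,s,t runs 000..111 left to right):
  rows 0-7 [p,q=00]: 00000000  (ones: 0)
  rows 8-15 [p,q=01]: 00000000  (ones: 0)
  rows 16-23 [p,q=10]: 11111000  (ones: 5)
  rows 24-31 [p,q=11]: 11111111  (ones: 8)
Disagreements = 0+0+5+8 = 13

13


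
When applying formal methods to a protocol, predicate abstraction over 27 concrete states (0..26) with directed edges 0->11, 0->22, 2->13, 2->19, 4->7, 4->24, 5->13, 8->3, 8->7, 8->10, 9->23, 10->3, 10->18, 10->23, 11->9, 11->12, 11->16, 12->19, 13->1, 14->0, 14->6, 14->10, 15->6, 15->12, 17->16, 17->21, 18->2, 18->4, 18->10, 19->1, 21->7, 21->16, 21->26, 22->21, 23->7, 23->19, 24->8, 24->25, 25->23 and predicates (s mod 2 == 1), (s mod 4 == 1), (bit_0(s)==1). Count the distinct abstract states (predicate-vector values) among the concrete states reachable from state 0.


BFS from 0:
Concrete reachable: {0, 1, 7, 9, 11, 12, 16, 19, 21, 22, 23, 26}
Abstract via predicates (s mod 2 == 1), (s mod 4 == 1), (bit_0(s)==1):
  (0,0,0) <- {0, 12, 16, 22, 26}
  (1,0,1) <- {7, 11, 19, 23}
  (1,1,1) <- {1, 9, 21}
Distinct abstract states = 3

3


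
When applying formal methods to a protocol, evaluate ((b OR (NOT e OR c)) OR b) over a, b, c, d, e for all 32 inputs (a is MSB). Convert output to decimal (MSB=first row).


Formula: ((b OR (NOT e OR c)) OR b) over a, b, c, d, e (32 rows)
Evaluate each row (bits = a,b,c,d,e, MSB first):
  row 0 [00000]: ((0 OR (NOT 0 OR 0)) OR 0) -> 1
  row 1 [00001]: ((0 OR (NOT 1 OR 0)) OR 0) -> 0
  row 2 [00010]: ((0 OR (NOT 0 OR 0)) OR 0) -> 1
  row 3 [00011]: ((0 OR (NOT 1 OR 0)) OR 0) -> 0
  row 4 [00100]: ((0 OR (NOT 0 OR 1)) OR 0) -> 1
  row 5 [00101]: ((0 OR (NOT 1 OR 1)) OR 0) -> 1
  row 6 [00110]: ((0 OR (NOT 0 OR 1)) OR 0) -> 1
  row 7 [00111]: ((0 OR (NOT 1 OR 1)) OR 0) -> 1
  row 8 [01000]: ((1 OR (NOT 0 OR 0)) OR 1) -> 1
  row 9 [01001]: ((1 OR (NOT 1 OR 0)) OR 1) -> 1
  row 10 [01010]: ((1 OR (NOT 0 OR 0)) OR 1) -> 1
  row 11 [01011]: ((1 OR (NOT 1 OR 0)) OR 1) -> 1
  row 12 [01100]: ((1 OR (NOT 0 OR 1)) OR 1) -> 1
  row 13 [01101]: ((1 OR (NOT 1 OR 1)) OR 1) -> 1
  row 14 [01110]: ((1 OR (NOT 0 OR 1)) OR 1) -> 1
  row 15 [01111]: ((1 OR (NOT 1 OR 1)) OR 1) -> 1
  row 16 [10000]: ((0 OR (NOT 0 OR 0)) OR 0) -> 1
  row 17 [10001]: ((0 OR (NOT 1 OR 0)) OR 0) -> 0
  row 18 [10010]: ((0 OR (NOT 0 OR 0)) OR 0) -> 1
  row 19 [10011]: ((0 OR (NOT 1 OR 0)) OR 0) -> 0
  row 20 [10100]: ((0 OR (NOT 0 OR 1)) OR 0) -> 1
  row 21 [10101]: ((0 OR (NOT 1 OR 1)) OR 0) -> 1
  row 22 [10110]: ((0 OR (NOT 0 OR 1)) OR 0) -> 1
  row 23 [10111]: ((0 OR (NOT 1 OR 1)) OR 0) -> 1
  row 24 [11000]: ((1 OR (NOT 0 OR 0)) OR 1) -> 1
  row 25 [11001]: ((1 OR (NOT 1 OR 0)) OR 1) -> 1
  row 26 [11010]: ((1 OR (NOT 0 OR 0)) OR 1) -> 1
  row 27 [11011]: ((1 OR (NOT 1 OR 0)) OR 1) -> 1
  row 28 [11100]: ((1 OR (NOT 0 OR 1)) OR 1) -> 1
  row 29 [11101]: ((1 OR (NOT 1 OR 1)) OR 1) -> 1
  row 30 [11110]: ((1 OR (NOT 0 OR 1)) OR 1) -> 1
  row 31 [11111]: ((1 OR (NOT 1 OR 1)) OR 1) -> 1
Full result column, 4 rows per line (a,b,c fixed per line; d,e runs 00..11 left to right):
  rows 0-3 [a,b,c=000]: 1010  = hex A
  rows 4-7 [a,b,c=001]: 1111  = hex F
  rows 8-11 [a,b,c=010]: 1111  = hex F
  rows 12-15 [a,b,c=011]: 1111  = hex F
  rows 16-19 [a,b,c=100]: 1010  = hex A
  rows 20-23 [a,b,c=101]: 1111  = hex F
  rows 24-27 [a,b,c=110]: 1111  = hex F
  rows 28-31 [a,b,c=111]: 1111  = hex F
Output column (row 0 .. row 31) = 10101111111111111010111111111111
Output column grouped in 4s = 1010 1111 1111 1111 1010 1111 1111 1111 = 0xAFFFAFFF
Convert to decimal digit by digit (value = value*16 + digit):
  A -> 10
  10*16 + 15 (F) = 175
  175*16 + 15 (F) = 2815
  2815*16 + 15 (F) = 45055
  45055*16 + 10 (A) = 720890
  720890*16 + 15 (F) = 11534255
  11534255*16 + 15 (F) = 184548095
  184548095*16 + 15 (F) = 2952769535
Decimal = 2952769535

2952769535


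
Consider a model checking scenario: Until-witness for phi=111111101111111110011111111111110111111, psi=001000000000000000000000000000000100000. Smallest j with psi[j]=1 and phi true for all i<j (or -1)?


(phi U psi) at 0: need smallest j with psi[j]=1 and phi[i]=1 for all i in [0,j).
Scan from step 0:
  step 0: phi=1, psi=0 -> continue
  step 1: phi=1, psi=0 -> continue
  step 2: psi=1 and phi held for [0,2) -> witness found
Witness step = 2

2


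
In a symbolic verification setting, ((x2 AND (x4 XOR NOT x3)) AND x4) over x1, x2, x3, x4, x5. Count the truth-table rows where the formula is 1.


Formula: ((x2 AND (x4 XOR NOT x3)) AND x4) over 5 vars (32 rows)
Evaluate each row (x1, x2, x3, x4, x5 as bits, MSB first):
  row 0 [00000]: ((0 AND (0 XOR NOT 0)) AND 0) -> 0
  row 1 [00001]: ((0 AND (0 XOR NOT 0)) AND 0) -> 0
  row 2 [00010]: ((0 AND (1 XOR NOT 0)) AND 1) -> 0
  row 3 [00011]: ((0 AND (1 XOR NOT 0)) AND 1) -> 0
  row 4 [00100]: ((0 AND (0 XOR NOT 1)) AND 0) -> 0
  row 5 [00101]: ((0 AND (0 XOR NOT 1)) AND 0) -> 0
  row 6 [00110]: ((0 AND (1 XOR NOT 1)) AND 1) -> 0
  row 7 [00111]: ((0 AND (1 XOR NOT 1)) AND 1) -> 0
  row 8 [01000]: ((1 AND (0 XOR NOT 0)) AND 0) -> 0
  row 9 [01001]: ((1 AND (0 XOR NOT 0)) AND 0) -> 0
  row 10 [01010]: ((1 AND (1 XOR NOT 0)) AND 1) -> 0
  row 11 [01011]: ((1 AND (1 XOR NOT 0)) AND 1) -> 0
  row 12 [01100]: ((1 AND (0 XOR NOT 1)) AND 0) -> 0
  row 13 [01101]: ((1 AND (0 XOR NOT 1)) AND 0) -> 0
  row 14 [01110]: ((1 AND (1 XOR NOT 1)) AND 1) -> 1
  row 15 [01111]: ((1 AND (1 XOR NOT 1)) AND 1) -> 1
  row 16 [10000]: ((0 AND (0 XOR NOT 0)) AND 0) -> 0
  row 17 [10001]: ((0 AND (0 XOR NOT 0)) AND 0) -> 0
  row 18 [10010]: ((0 AND (1 XOR NOT 0)) AND 1) -> 0
  row 19 [10011]: ((0 AND (1 XOR NOT 0)) AND 1) -> 0
  row 20 [10100]: ((0 AND (0 XOR NOT 1)) AND 0) -> 0
  row 21 [10101]: ((0 AND (0 XOR NOT 1)) AND 0) -> 0
  row 22 [10110]: ((0 AND (1 XOR NOT 1)) AND 1) -> 0
  row 23 [10111]: ((0 AND (1 XOR NOT 1)) AND 1) -> 0
  row 24 [11000]: ((1 AND (0 XOR NOT 0)) AND 0) -> 0
  row 25 [11001]: ((1 AND (0 XOR NOT 0)) AND 0) -> 0
  row 26 [11010]: ((1 AND (1 XOR NOT 0)) AND 1) -> 0
  row 27 [11011]: ((1 AND (1 XOR NOT 0)) AND 1) -> 0
  row 28 [11100]: ((1 AND (0 XOR NOT 1)) AND 0) -> 0
  row 29 [11101]: ((1 AND (0 XOR NOT 1)) AND 0) -> 0
  row 30 [11110]: ((1 AND (1 XOR NOT 1)) AND 1) -> 1
  row 31 [11111]: ((1 AND (1 XOR NOT 1)) AND 1) -> 1
Full result column, 8 rows per line (x1,x2 fixed per line; x3,x4,x5 runs 000..111 left to right):
  rows 0-7 [x1,x2=00]: 00000000  (ones: 0)
  rows 8-15 [x1,x2=01]: 00000011  (ones: 2)
  rows 16-23 [x1,x2=10]: 00000000  (ones: 0)
  rows 24-31 [x1,x2=11]: 00000011  (ones: 2)
Count of 1-rows = 0+2+0+2 = 4

4


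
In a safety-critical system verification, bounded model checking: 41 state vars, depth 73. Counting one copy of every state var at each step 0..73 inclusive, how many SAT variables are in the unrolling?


BMC unrolls to depth k, creating one copy of each state var for steps 0..k.
Step count = 73 + 1 = 74 (steps 0 through 73)
Vars per step = 41
Total = 41 * 74 = 3034

3034


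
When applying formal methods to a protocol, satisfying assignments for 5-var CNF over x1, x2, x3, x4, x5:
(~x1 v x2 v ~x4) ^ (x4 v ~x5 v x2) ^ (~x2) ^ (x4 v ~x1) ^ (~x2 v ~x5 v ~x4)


CNF with 5 clauses over 5 vars (32 assignments).
An assignment satisfies CNF iff every clause has >=1 true literal.
Check each row (bits = x1,x2,x3,x4,x5; clause T/F shown):
  row 0 [00000]: clauses=TTTTT -> 1
  row 1 [00001]: clauses=TFTTT -> 0
  row 2 [00010]: clauses=TTTTT -> 1
  row 3 [00011]: clauses=TTTTT -> 1
  row 4 [00100]: clauses=TTTTT -> 1
  row 5 [00101]: clauses=TFTTT -> 0
  row 6 [00110]: clauses=TTTTT -> 1
  row 7 [00111]: clauses=TTTTT -> 1
  row 8 [01000]: clauses=TTFTT -> 0
  row 9 [01001]: clauses=TTFTT -> 0
  row 10 [01010]: clauses=TTFTT -> 0
  row 11 [01011]: clauses=TTFTF -> 0
  row 12 [01100]: clauses=TTFTT -> 0
  row 13 [01101]: clauses=TTFTT -> 0
  row 14 [01110]: clauses=TTFTT -> 0
  row 15 [01111]: clauses=TTFTF -> 0
  row 16 [10000]: clauses=TTTFT -> 0
  row 17 [10001]: clauses=TFTFT -> 0
  row 18 [10010]: clauses=FTTTT -> 0
  row 19 [10011]: clauses=FTTTT -> 0
  row 20 [10100]: clauses=TTTFT -> 0
  row 21 [10101]: clauses=TFTFT -> 0
  row 22 [10110]: clauses=FTTTT -> 0
  row 23 [10111]: clauses=FTTTT -> 0
  row 24 [11000]: clauses=TTFFT -> 0
  row 25 [11001]: clauses=TTFFT -> 0
  row 26 [11010]: clauses=TTFTT -> 0
  row 27 [11011]: clauses=TTFTF -> 0
  row 28 [11100]: clauses=TTFFT -> 0
  row 29 [11101]: clauses=TTFFT -> 0
  row 30 [11110]: clauses=TTFTT -> 0
  row 31 [11111]: clauses=TTFTF -> 0
Full result column, 8 rows per line (x1,x2 fixed per line; x3,x4,x5 runs 000..111 left to right):
  rows 0-7 [x1,x2=00]: 10111011  (ones: 6)
  rows 8-15 [x1,x2=01]: 00000000  (ones: 0)
  rows 16-23 [x1,x2=10]: 00000000  (ones: 0)
  rows 24-31 [x1,x2=11]: 00000000  (ones: 0)
Satisfying assignments = 6+0+0+0 = 6

6


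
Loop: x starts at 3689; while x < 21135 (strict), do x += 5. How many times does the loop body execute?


Step 1: x goes from 3689 toward 21135 by 5; the body runs while x<21135, so iterations = ceil((bound-start)/step)
Step 2: Distance=17446
Step 3: ceil(17446/5)=3490

3490


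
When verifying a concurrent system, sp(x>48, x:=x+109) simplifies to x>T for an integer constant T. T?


Formula: sp(P, x:=E) = exists old_x. (x = E[old_x/x]) AND P[old_x/x] (old_x is the value of x before the assignment; eliminate old_x by solving x = E[old_x/x] for old_x)
Step 1: Precondition P: x>48, i.e. old_x > 48
Step 2: Assignment gives x = old_x + 109, so old_x = x - 109
Step 3: Substitute into P: x - 109 > 48
Step 4: Simplify: x > 48+109 = 157

157


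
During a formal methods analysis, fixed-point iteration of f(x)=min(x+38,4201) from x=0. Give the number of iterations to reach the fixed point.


Step 1: x=0, cap=4201, increment=38
Step 2: x grows by 38 each step until capped at 4201; fixed point is x=4201
Step 3: iterations = ceil(4201/38) = 111

111


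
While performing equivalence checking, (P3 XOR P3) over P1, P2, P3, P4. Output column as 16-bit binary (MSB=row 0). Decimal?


Formula: (P3 XOR P3) over P1, P2, P3, P4 (16 rows)
Evaluate each row (bits = P1,P2,P3,P4, MSB first):
  row 0 [0000]: (0 XOR 0) -> 0
  row 1 [0001]: (0 XOR 0) -> 0
  row 2 [0010]: (1 XOR 1) -> 0
  row 3 [0011]: (1 XOR 1) -> 0
  row 4 [0100]: (0 XOR 0) -> 0
  row 5 [0101]: (0 XOR 0) -> 0
  row 6 [0110]: (1 XOR 1) -> 0
  row 7 [0111]: (1 XOR 1) -> 0
  row 8 [1000]: (0 XOR 0) -> 0
  row 9 [1001]: (0 XOR 0) -> 0
  row 10 [1010]: (1 XOR 1) -> 0
  row 11 [1011]: (1 XOR 1) -> 0
  row 12 [1100]: (0 XOR 0) -> 0
  row 13 [1101]: (0 XOR 0) -> 0
  row 14 [1110]: (1 XOR 1) -> 0
  row 15 [1111]: (1 XOR 1) -> 0
Full result column, 4 rows per line (P1,P2 fixed per line; P3,P4 runs 00..11 left to right):
  rows 0-3 [P1,P2=00]: 0000  = hex 0
  rows 4-7 [P1,P2=01]: 0000  = hex 0
  rows 8-11 [P1,P2=10]: 0000  = hex 0
  rows 12-15 [P1,P2=11]: 0000  = hex 0
Output column (row 0 .. row 15) = 0000000000000000
Output column grouped in 4s = 0000 0000 0000 0000 = 0x0000
Convert to decimal digit by digit (value = value*16 + digit):
  0 -> 0
  0*16 + 0 = 0
  0*16 + 0 = 0
  0*16 + 0 = 0
Decimal = 0

0


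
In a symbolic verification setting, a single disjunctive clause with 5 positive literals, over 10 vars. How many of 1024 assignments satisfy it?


Step 1: Total=2^10=1024
Step 2: Unsat when all 5 false: 2^5=32
Step 3: Sat=1024-32=992

992


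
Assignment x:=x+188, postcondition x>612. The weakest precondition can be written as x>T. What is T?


Formula: wp(x:=E, P) = P[E/x] (substitute E for x in postcondition)
Step 1: Postcondition: x>612
Step 2: Substitute x+188 for x: x+188>612
Step 3: Solve for x: x > 612-188 = 424

424


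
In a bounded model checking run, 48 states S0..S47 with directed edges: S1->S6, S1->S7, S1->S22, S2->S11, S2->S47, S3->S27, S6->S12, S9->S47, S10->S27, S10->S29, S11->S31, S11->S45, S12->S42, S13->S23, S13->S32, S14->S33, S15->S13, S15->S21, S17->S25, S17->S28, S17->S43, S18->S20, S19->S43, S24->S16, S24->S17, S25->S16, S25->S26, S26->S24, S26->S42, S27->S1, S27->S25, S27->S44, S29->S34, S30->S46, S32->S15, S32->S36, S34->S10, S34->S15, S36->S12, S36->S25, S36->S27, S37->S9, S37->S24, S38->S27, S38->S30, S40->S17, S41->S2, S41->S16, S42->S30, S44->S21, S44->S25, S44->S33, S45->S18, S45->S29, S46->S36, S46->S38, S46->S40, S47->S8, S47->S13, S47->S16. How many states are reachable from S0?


BFS from S0:
  layer 0: {S0}
Reachable set: {S0}
Count = 1

1


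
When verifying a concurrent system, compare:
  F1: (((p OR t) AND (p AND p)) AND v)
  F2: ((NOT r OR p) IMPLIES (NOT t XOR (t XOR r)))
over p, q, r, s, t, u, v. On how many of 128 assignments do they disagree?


F1 = (((p OR t) AND (p AND p)) AND v)
F2 = ((NOT r OR p) IMPLIES (NOT t XOR (t XOR r)))
Evaluate both on each of 128 rows (bits = p,q,r,s,t,u,v):
  row 0 [0000000]: F1=0 F2=1 (differ) -> 1
  row 1 [0000001]: F1=0 F2=1 (differ) -> 1
  row 2 [0000010]: F1=0 F2=1 (differ) -> 1
  row 3 [0000011]: F1=0 F2=1 (differ) -> 1
  row 4 [0000100]: F1=0 F2=1 (differ) -> 1
  (every remaining row is evaluated the same way; all 128 results are listed next)
Full result column, 8 rows per line (p,q,r,s fixed per line; t,u,v runs 000..111 left to right):
  rows 0-7 [p,q,r,s=0000]: 11111111  (ones: 8)
  rows 8-15 [p,q,r,s=0001]: 11111111  (ones: 8)
  rows 16-23 [p,q,r,s=0010]: 11111111  (ones: 8)
  rows 24-31 [p,q,r,s=0011]: 11111111  (ones: 8)
  rows 32-39 [p,q,r,s=0100]: 11111111  (ones: 8)
  rows 40-47 [p,q,r,s=0101]: 11111111  (ones: 8)
  rows 48-55 [p,q,r,s=0110]: 11111111  (ones: 8)
  rows 56-63 [p,q,r,s=0111]: 11111111  (ones: 8)
  rows 64-71 [p,q,r,s=1000]: 10101010  (ones: 4)
  rows 72-79 [p,q,r,s=1001]: 10101010  (ones: 4)
  rows 80-87 [p,q,r,s=1010]: 01010101  (ones: 4)
  rows 88-95 [p,q,r,s=1011]: 01010101  (ones: 4)
  rows 96-103 [p,q,r,s=1100]: 10101010  (ones: 4)
  rows 104-111 [p,q,r,s=1101]: 10101010  (ones: 4)
  rows 112-119 [p,q,r,s=1110]: 01010101  (ones: 4)
  rows 120-127 [p,q,r,s=1111]: 01010101  (ones: 4)
Disagreements = 8+8+8+8+8+8+8+8+4+4+4+4+4+4+4+4 = 96

96


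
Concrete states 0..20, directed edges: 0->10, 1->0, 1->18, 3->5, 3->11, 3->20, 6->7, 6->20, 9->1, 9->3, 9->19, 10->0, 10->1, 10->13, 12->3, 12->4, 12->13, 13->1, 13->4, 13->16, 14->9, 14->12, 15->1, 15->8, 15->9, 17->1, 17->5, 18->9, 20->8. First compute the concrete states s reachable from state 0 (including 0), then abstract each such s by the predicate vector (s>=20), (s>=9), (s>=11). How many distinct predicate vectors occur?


BFS from 0:
Concrete reachable: {0, 1, 3, 4, 5, 8, 9, 10, 11, 13, 16, 18, 19, 20}
Abstract via predicates (s>=20), (s>=9), (s>=11):
  (0,0,0) <- {0, 1, 3, 4, 5, 8}
  (0,1,0) <- {9, 10}
  (0,1,1) <- {11, 13, 16, 18, 19}
  (1,1,1) <- {20}
Distinct abstract states = 4

4


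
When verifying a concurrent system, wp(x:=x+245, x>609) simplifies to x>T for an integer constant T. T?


Formula: wp(x:=E, P) = P[E/x] (substitute E for x in postcondition)
Step 1: Postcondition: x>609
Step 2: Substitute x+245 for x: x+245>609
Step 3: Solve for x: x > 609-245 = 364

364


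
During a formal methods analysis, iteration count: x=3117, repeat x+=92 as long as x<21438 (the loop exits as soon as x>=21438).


Step 1: x goes from 3117 toward 21438 by 92; the body runs while x<21438, so iterations = ceil((bound-start)/step)
Step 2: Distance=18321
Step 3: ceil(18321/92)=200

200
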